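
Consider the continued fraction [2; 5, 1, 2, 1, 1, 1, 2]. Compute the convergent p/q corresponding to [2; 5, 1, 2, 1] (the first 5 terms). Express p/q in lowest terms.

Starting at the tail and folding back:
Start with 1.
2 + 1/(1/1) = 2 + 1/1 = 3/1
1 + 1/(3/1) = 1 + 1/3 = 4/3
5 + 1/(4/3) = 5 + 3/4 = 23/4
2 + 1/(23/4) = 2 + 4/23 = 50/23

50/23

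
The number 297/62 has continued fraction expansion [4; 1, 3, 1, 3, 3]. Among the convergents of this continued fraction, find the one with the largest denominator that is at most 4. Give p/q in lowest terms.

19/4

List convergents until the denominator exceeds the bound:
a_0 = 4: 4/1  (≤ bound)
a_1 = 1: 5/1  (≤ bound)
a_2 = 3: 19/4  (≤ bound)
a_3 = 1: 24/5  (> 4, stop)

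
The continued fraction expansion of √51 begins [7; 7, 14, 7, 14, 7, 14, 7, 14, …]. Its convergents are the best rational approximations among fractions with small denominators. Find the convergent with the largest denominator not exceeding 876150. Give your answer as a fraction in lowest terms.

a_0 = 7: 7/1  (≤ bound)
a_1 = 7: 50/7  (≤ bound)
a_2 = 14: 707/99  (≤ bound)
a_3 = 7: 4999/700  (≤ bound)
a_4 = 14: 70693/9899  (≤ bound)
a_5 = 7: 499850/69993  (≤ bound)
a_6 = 14: 7068593/989801  (> 876150, stop)

499850/69993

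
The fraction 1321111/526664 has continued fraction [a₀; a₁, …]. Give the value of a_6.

5

Apply division with remainder until the remainder is 0:
1321111 = 2·526664 + 267783, so a_0 = 2
526664 = 1·267783 + 258881, so a_1 = 1
267783 = 1·258881 + 8902, so a_2 = 1
258881 = 29·8902 + 723, so a_3 = 29
8902 = 12·723 + 226, so a_4 = 12
723 = 3·226 + 45, so a_5 = 3
226 = 5·45 + 1, so a_6 = 5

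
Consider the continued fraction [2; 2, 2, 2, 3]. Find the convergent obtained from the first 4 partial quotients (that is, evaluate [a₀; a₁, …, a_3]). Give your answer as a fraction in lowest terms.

29/12

Start with 2.
2 + 1/(2/1) = 2 + 1/2 = 5/2
2 + 1/(5/2) = 2 + 2/5 = 12/5
2 + 1/(12/5) = 2 + 5/12 = 29/12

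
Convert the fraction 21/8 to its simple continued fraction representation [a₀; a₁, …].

[2; 1, 1, 1, 2]

Run the Euclidean algorithm, recording each quotient:
⌊21/8⌋ = 2, remainder 5
⌊8/5⌋ = 1, remainder 3
⌊5/3⌋ = 1, remainder 2
⌊3/2⌋ = 1, remainder 1
⌊2/1⌋ = 2, remainder 0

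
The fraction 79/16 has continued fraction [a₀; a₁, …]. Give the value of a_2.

79 ÷ 16 → quotient 4, remainder 15
16 ÷ 15 → quotient 1, remainder 1
15 ÷ 1 → quotient 15, remainder 0

15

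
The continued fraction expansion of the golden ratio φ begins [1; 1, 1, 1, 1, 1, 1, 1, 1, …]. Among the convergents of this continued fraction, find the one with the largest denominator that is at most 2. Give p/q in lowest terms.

3/2

List convergents until the denominator exceeds the bound:
a_0 = 1: 1/1  (≤ bound)
a_1 = 1: 2/1  (≤ bound)
a_2 = 1: 3/2  (≤ bound)
a_3 = 1: 5/3  (> 2, stop)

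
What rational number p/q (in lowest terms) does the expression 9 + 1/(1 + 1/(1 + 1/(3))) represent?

a_0 = 9: 9/1
a_1 = 1: 10/1
a_2 = 1: 19/2
a_3 = 3: 67/7

67/7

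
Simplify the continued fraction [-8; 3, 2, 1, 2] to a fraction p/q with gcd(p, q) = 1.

-208/27

a_0 = -8: -8/1
a_1 = 3: -23/3
a_2 = 2: -54/7
a_3 = 1: -77/10
a_4 = 2: -208/27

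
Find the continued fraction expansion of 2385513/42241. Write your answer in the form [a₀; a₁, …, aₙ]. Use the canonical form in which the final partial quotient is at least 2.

2385513 = 56·42241 + 20017, so a_0 = 56
42241 = 2·20017 + 2207, so a_1 = 2
20017 = 9·2207 + 154, so a_2 = 9
2207 = 14·154 + 51, so a_3 = 14
154 = 3·51 + 1, so a_4 = 3
51 = 51·1 + 0, so a_5 = 51

[56; 2, 9, 14, 3, 51]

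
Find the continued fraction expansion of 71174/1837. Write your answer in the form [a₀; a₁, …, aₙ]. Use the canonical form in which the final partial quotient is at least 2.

71174 ÷ 1837 → quotient 38, remainder 1368
1837 ÷ 1368 → quotient 1, remainder 469
1368 ÷ 469 → quotient 2, remainder 430
469 ÷ 430 → quotient 1, remainder 39
430 ÷ 39 → quotient 11, remainder 1
39 ÷ 1 → quotient 39, remainder 0

[38; 1, 2, 1, 11, 39]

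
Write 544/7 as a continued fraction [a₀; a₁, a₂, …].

[77; 1, 2, 2]

Apply division with remainder until the remainder is 0:
544 ÷ 7 → quotient 77, remainder 5
7 ÷ 5 → quotient 1, remainder 2
5 ÷ 2 → quotient 2, remainder 1
2 ÷ 1 → quotient 2, remainder 0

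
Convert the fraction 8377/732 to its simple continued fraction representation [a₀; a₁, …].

Repeatedly divide and take the remainder:
⌊8377/732⌋ = 11, remainder 325
⌊732/325⌋ = 2, remainder 82
⌊325/82⌋ = 3, remainder 79
⌊82/79⌋ = 1, remainder 3
⌊79/3⌋ = 26, remainder 1
⌊3/1⌋ = 3, remainder 0

[11; 2, 3, 1, 26, 3]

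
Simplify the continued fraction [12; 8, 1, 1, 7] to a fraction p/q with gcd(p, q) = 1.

1551/128

Starting at the tail and folding back:
Start with 7.
1 + 1/(7/1) = 1 + 1/7 = 8/7
1 + 1/(8/7) = 1 + 7/8 = 15/8
8 + 1/(15/8) = 8 + 8/15 = 128/15
12 + 1/(128/15) = 12 + 15/128 = 1551/128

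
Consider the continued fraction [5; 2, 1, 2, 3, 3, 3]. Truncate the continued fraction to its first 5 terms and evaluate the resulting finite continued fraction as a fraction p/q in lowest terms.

145/27

a_0 = 5: 5/1
a_1 = 2: 11/2
a_2 = 1: 16/3
a_3 = 2: 43/8
a_4 = 3: 145/27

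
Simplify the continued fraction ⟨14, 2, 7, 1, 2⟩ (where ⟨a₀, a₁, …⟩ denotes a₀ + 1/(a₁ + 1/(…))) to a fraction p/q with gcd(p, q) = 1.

709/49

Starting at the tail and folding back:
Start with 2.
1 + 1/(2/1) = 1 + 1/2 = 3/2
7 + 1/(3/2) = 7 + 2/3 = 23/3
2 + 1/(23/3) = 2 + 3/23 = 49/23
14 + 1/(49/23) = 14 + 23/49 = 709/49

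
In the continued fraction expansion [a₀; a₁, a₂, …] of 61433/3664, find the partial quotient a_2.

3

Apply division with remainder until the remainder is 0:
61433 ÷ 3664 → quotient 16, remainder 2809
3664 ÷ 2809 → quotient 1, remainder 855
2809 ÷ 855 → quotient 3, remainder 244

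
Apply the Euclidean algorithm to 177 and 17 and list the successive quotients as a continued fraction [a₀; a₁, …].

[10; 2, 2, 3]

Run the Euclidean algorithm, recording each quotient:
⌊177/17⌋ = 10, remainder 7
⌊17/7⌋ = 2, remainder 3
⌊7/3⌋ = 2, remainder 1
⌊3/1⌋ = 3, remainder 0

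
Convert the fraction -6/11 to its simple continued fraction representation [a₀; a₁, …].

[-1; 2, 5]

⌊-6/11⌋ = -1, remainder 5
⌊11/5⌋ = 2, remainder 1
⌊5/1⌋ = 5, remainder 0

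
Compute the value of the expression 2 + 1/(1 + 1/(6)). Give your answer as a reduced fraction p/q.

20/7

a_0 = 2: 2/1
a_1 = 1: 3/1
a_2 = 6: 20/7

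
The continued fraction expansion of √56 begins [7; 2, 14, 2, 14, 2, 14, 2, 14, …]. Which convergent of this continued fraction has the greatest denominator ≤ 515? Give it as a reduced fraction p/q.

List convergents until the denominator exceeds the bound:
a_0 = 7: 7/1  (≤ bound)
a_1 = 2: 15/2  (≤ bound)
a_2 = 14: 217/29  (≤ bound)
a_3 = 2: 449/60  (≤ bound)
a_4 = 14: 6503/869  (> 515, stop)

449/60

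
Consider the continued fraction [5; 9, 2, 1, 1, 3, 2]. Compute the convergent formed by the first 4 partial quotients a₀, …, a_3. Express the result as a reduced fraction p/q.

143/28

a_0 = 5: 5/1
a_1 = 9: 46/9
a_2 = 2: 97/19
a_3 = 1: 143/28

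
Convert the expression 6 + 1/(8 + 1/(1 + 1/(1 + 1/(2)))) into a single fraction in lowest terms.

263/43

Start with 2.
1 + 1/(2/1) = 1 + 1/2 = 3/2
1 + 1/(3/2) = 1 + 2/3 = 5/3
8 + 1/(5/3) = 8 + 3/5 = 43/5
6 + 1/(43/5) = 6 + 5/43 = 263/43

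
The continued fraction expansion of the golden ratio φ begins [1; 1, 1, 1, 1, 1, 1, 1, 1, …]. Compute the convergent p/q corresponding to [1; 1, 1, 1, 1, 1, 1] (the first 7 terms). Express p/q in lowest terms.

Start with 1.
1 + 1/(1/1) = 1 + 1/1 = 2/1
1 + 1/(2/1) = 1 + 1/2 = 3/2
1 + 1/(3/2) = 1 + 2/3 = 5/3
1 + 1/(5/3) = 1 + 3/5 = 8/5
1 + 1/(8/5) = 1 + 5/8 = 13/8
1 + 1/(13/8) = 1 + 8/13 = 21/13

21/13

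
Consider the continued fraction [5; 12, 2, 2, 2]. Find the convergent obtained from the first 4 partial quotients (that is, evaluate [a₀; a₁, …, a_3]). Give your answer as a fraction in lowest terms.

Start with 2.
2 + 1/(2/1) = 2 + 1/2 = 5/2
12 + 1/(5/2) = 12 + 2/5 = 62/5
5 + 1/(62/5) = 5 + 5/62 = 315/62

315/62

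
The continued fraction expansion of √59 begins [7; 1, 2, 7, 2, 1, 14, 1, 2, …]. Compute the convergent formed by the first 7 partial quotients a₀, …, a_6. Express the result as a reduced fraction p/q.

a_0 = 7: 7/1
a_1 = 1: 8/1
a_2 = 2: 23/3
a_3 = 7: 169/22
a_4 = 2: 361/47
a_5 = 1: 530/69
a_6 = 14: 7781/1013

7781/1013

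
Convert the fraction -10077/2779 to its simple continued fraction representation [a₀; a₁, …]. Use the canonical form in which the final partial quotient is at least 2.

⌊-10077/2779⌋ = -4, remainder 1039
⌊2779/1039⌋ = 2, remainder 701
⌊1039/701⌋ = 1, remainder 338
⌊701/338⌋ = 2, remainder 25
⌊338/25⌋ = 13, remainder 13
⌊25/13⌋ = 1, remainder 12
⌊13/12⌋ = 1, remainder 1
⌊12/1⌋ = 12, remainder 0

[-4; 2, 1, 2, 13, 1, 1, 12]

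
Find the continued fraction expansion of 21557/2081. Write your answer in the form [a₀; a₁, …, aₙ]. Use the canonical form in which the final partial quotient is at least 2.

Apply division with remainder until the remainder is 0:
21557 = 10·2081 + 747, so a_0 = 10
2081 = 2·747 + 587, so a_1 = 2
747 = 1·587 + 160, so a_2 = 1
587 = 3·160 + 107, so a_3 = 3
160 = 1·107 + 53, so a_4 = 1
107 = 2·53 + 1, so a_5 = 2
53 = 53·1 + 0, so a_6 = 53

[10; 2, 1, 3, 1, 2, 53]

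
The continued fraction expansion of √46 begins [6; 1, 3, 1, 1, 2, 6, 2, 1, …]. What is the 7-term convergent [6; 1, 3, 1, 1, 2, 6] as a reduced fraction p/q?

997/147

Starting at the tail and folding back:
Start with 6.
2 + 1/(6/1) = 2 + 1/6 = 13/6
1 + 1/(13/6) = 1 + 6/13 = 19/13
1 + 1/(19/13) = 1 + 13/19 = 32/19
3 + 1/(32/19) = 3 + 19/32 = 115/32
1 + 1/(115/32) = 1 + 32/115 = 147/115
6 + 1/(147/115) = 6 + 115/147 = 997/147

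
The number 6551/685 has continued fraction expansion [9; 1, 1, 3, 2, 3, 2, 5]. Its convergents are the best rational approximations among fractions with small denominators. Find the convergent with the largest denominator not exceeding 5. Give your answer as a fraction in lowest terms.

19/2

a_0 = 9: 9/1  (≤ bound)
a_1 = 1: 10/1  (≤ bound)
a_2 = 1: 19/2  (≤ bound)
a_3 = 3: 67/7  (> 5, stop)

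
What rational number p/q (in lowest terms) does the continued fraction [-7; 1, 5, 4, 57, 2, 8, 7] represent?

Work from the innermost term outward:
Start with 7.
8 + 1/(7/1) = 8 + 1/7 = 57/7
2 + 1/(57/7) = 2 + 7/57 = 121/57
57 + 1/(121/57) = 57 + 57/121 = 6954/121
4 + 1/(6954/121) = 4 + 121/6954 = 27937/6954
5 + 1/(27937/6954) = 5 + 6954/27937 = 146639/27937
1 + 1/(146639/27937) = 1 + 27937/146639 = 174576/146639
-7 + 1/(174576/146639) = -7 + 146639/174576 = -1075393/174576

-1075393/174576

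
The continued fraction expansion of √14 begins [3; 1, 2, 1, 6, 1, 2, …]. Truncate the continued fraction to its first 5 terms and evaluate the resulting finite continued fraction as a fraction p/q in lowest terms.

101/27

Compute successive convergents:
a_0 = 3: 3/1
a_1 = 1: 4/1
a_2 = 2: 11/3
a_3 = 1: 15/4
a_4 = 6: 101/27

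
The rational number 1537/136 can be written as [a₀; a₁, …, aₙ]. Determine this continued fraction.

[11; 3, 3, 6, 2]

Repeatedly divide and take the remainder:
⌊1537/136⌋ = 11, remainder 41
⌊136/41⌋ = 3, remainder 13
⌊41/13⌋ = 3, remainder 2
⌊13/2⌋ = 6, remainder 1
⌊2/1⌋ = 2, remainder 0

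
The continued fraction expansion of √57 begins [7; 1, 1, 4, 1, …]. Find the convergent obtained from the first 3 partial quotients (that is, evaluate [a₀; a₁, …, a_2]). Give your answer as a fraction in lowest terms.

a_0 = 7: 7/1
a_1 = 1: 8/1
a_2 = 1: 15/2

15/2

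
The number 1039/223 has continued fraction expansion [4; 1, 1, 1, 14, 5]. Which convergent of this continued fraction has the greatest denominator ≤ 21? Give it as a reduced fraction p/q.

List convergents until the denominator exceeds the bound:
a_0 = 4: 4/1  (≤ bound)
a_1 = 1: 5/1  (≤ bound)
a_2 = 1: 9/2  (≤ bound)
a_3 = 1: 14/3  (≤ bound)
a_4 = 14: 205/44  (> 21, stop)

14/3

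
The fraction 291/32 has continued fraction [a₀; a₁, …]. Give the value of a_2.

1

⌊291/32⌋ = 9, remainder 3
⌊32/3⌋ = 10, remainder 2
⌊3/2⌋ = 1, remainder 1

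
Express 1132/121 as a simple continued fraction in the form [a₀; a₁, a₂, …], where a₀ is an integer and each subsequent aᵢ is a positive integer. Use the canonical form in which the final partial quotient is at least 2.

Run the Euclidean algorithm, recording each quotient:
⌊1132/121⌋ = 9, remainder 43
⌊121/43⌋ = 2, remainder 35
⌊43/35⌋ = 1, remainder 8
⌊35/8⌋ = 4, remainder 3
⌊8/3⌋ = 2, remainder 2
⌊3/2⌋ = 1, remainder 1
⌊2/1⌋ = 2, remainder 0

[9; 2, 1, 4, 2, 1, 2]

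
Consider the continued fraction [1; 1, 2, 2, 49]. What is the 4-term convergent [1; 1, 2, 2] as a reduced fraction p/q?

Start with 2.
2 + 1/(2/1) = 2 + 1/2 = 5/2
1 + 1/(5/2) = 1 + 2/5 = 7/5
1 + 1/(7/5) = 1 + 5/7 = 12/7

12/7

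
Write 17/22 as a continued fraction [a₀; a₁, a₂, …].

[0; 1, 3, 2, 2]

Repeatedly divide and take the remainder:
17 = 0·22 + 17, so a_0 = 0
22 = 1·17 + 5, so a_1 = 1
17 = 3·5 + 2, so a_2 = 3
5 = 2·2 + 1, so a_3 = 2
2 = 2·1 + 0, so a_4 = 2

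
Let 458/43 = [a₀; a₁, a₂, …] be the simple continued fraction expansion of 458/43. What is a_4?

6

⌊458/43⌋ = 10, remainder 28
⌊43/28⌋ = 1, remainder 15
⌊28/15⌋ = 1, remainder 13
⌊15/13⌋ = 1, remainder 2
⌊13/2⌋ = 6, remainder 1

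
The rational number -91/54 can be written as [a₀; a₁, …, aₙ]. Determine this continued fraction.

Apply division with remainder until the remainder is 0:
-91 = -2·54 + 17, so a_0 = -2
54 = 3·17 + 3, so a_1 = 3
17 = 5·3 + 2, so a_2 = 5
3 = 1·2 + 1, so a_3 = 1
2 = 2·1 + 0, so a_4 = 2

[-2; 3, 5, 1, 2]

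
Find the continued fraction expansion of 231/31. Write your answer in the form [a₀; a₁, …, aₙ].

[7; 2, 4, 1, 2]

231 = 7·31 + 14, so a_0 = 7
31 = 2·14 + 3, so a_1 = 2
14 = 4·3 + 2, so a_2 = 4
3 = 1·2 + 1, so a_3 = 1
2 = 2·1 + 0, so a_4 = 2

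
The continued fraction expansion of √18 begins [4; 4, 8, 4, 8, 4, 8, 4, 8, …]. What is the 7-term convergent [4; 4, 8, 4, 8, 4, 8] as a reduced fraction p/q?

161564/38081

a_0 = 4: 4/1
a_1 = 4: 17/4
a_2 = 8: 140/33
a_3 = 4: 577/136
a_4 = 8: 4756/1121
a_5 = 4: 19601/4620
a_6 = 8: 161564/38081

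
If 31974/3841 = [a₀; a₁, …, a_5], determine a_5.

31974 = 8·3841 + 1246, so a_0 = 8
3841 = 3·1246 + 103, so a_1 = 3
1246 = 12·103 + 10, so a_2 = 12
103 = 10·10 + 3, so a_3 = 10
10 = 3·3 + 1, so a_4 = 3
3 = 3·1 + 0, so a_5 = 3

3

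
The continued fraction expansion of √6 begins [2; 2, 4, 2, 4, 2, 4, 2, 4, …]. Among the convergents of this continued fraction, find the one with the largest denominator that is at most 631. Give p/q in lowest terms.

List convergents until the denominator exceeds the bound:
a_0 = 2: 2/1  (≤ bound)
a_1 = 2: 5/2  (≤ bound)
a_2 = 4: 22/9  (≤ bound)
a_3 = 2: 49/20  (≤ bound)
a_4 = 4: 218/89  (≤ bound)
a_5 = 2: 485/198  (≤ bound)
a_6 = 4: 2158/881  (> 631, stop)

485/198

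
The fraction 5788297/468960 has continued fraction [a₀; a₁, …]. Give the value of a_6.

⌊5788297/468960⌋ = 12, remainder 160777
⌊468960/160777⌋ = 2, remainder 147406
⌊160777/147406⌋ = 1, remainder 13371
⌊147406/13371⌋ = 11, remainder 325
⌊13371/325⌋ = 41, remainder 46
⌊325/46⌋ = 7, remainder 3
⌊46/3⌋ = 15, remainder 1

15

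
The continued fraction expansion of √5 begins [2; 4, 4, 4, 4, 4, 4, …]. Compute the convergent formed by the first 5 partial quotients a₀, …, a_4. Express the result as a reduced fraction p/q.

Collapse the nested fraction from the inside out:
Start with 4.
4 + 1/(4/1) = 4 + 1/4 = 17/4
4 + 1/(17/4) = 4 + 4/17 = 72/17
4 + 1/(72/17) = 4 + 17/72 = 305/72
2 + 1/(305/72) = 2 + 72/305 = 682/305

682/305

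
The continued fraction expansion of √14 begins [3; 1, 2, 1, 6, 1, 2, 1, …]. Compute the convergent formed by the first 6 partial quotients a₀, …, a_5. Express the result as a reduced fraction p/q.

Starting at the tail and folding back:
Start with 1.
6 + 1/(1/1) = 6 + 1/1 = 7/1
1 + 1/(7/1) = 1 + 1/7 = 8/7
2 + 1/(8/7) = 2 + 7/8 = 23/8
1 + 1/(23/8) = 1 + 8/23 = 31/23
3 + 1/(31/23) = 3 + 23/31 = 116/31

116/31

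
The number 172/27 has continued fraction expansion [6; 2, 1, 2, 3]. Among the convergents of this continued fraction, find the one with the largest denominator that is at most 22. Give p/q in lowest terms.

51/8

List convergents until the denominator exceeds the bound:
a_0 = 6: 6/1  (≤ bound)
a_1 = 2: 13/2  (≤ bound)
a_2 = 1: 19/3  (≤ bound)
a_3 = 2: 51/8  (≤ bound)
a_4 = 3: 172/27  (> 22, stop)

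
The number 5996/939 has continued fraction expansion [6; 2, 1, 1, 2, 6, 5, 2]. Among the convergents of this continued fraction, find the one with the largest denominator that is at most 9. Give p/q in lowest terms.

32/5

List convergents until the denominator exceeds the bound:
a_0 = 6: 6/1  (≤ bound)
a_1 = 2: 13/2  (≤ bound)
a_2 = 1: 19/3  (≤ bound)
a_3 = 1: 32/5  (≤ bound)
a_4 = 2: 83/13  (> 9, stop)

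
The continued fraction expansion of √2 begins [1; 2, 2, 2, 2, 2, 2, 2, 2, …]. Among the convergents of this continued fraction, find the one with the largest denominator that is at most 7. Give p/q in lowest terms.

7/5

List convergents until the denominator exceeds the bound:
a_0 = 1: 1/1  (≤ bound)
a_1 = 2: 3/2  (≤ bound)
a_2 = 2: 7/5  (≤ bound)
a_3 = 2: 17/12  (> 7, stop)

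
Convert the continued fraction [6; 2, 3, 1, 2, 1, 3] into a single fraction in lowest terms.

818/127

Build up convergents one term at a time:
a_0 = 6: 6/1
a_1 = 2: 13/2
a_2 = 3: 45/7
a_3 = 1: 58/9
a_4 = 2: 161/25
a_5 = 1: 219/34
a_6 = 3: 818/127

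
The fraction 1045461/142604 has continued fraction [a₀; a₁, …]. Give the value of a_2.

52

⌊1045461/142604⌋ = 7, remainder 47233
⌊142604/47233⌋ = 3, remainder 905
⌊47233/905⌋ = 52, remainder 173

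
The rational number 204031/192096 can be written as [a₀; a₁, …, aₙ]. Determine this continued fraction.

[1; 16, 10, 1, 1, 40, 14]

204031 ÷ 192096 → quotient 1, remainder 11935
192096 ÷ 11935 → quotient 16, remainder 1136
11935 ÷ 1136 → quotient 10, remainder 575
1136 ÷ 575 → quotient 1, remainder 561
575 ÷ 561 → quotient 1, remainder 14
561 ÷ 14 → quotient 40, remainder 1
14 ÷ 1 → quotient 14, remainder 0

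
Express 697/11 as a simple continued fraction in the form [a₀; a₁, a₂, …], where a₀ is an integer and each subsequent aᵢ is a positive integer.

697 ÷ 11 → quotient 63, remainder 4
11 ÷ 4 → quotient 2, remainder 3
4 ÷ 3 → quotient 1, remainder 1
3 ÷ 1 → quotient 3, remainder 0

[63; 2, 1, 3]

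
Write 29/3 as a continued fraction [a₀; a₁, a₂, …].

29 ÷ 3 → quotient 9, remainder 2
3 ÷ 2 → quotient 1, remainder 1
2 ÷ 1 → quotient 2, remainder 0

[9; 1, 2]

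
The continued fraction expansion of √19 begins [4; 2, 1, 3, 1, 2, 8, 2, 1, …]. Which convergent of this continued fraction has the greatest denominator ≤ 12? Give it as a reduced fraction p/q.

48/11

a_0 = 4: 4/1  (≤ bound)
a_1 = 2: 9/2  (≤ bound)
a_2 = 1: 13/3  (≤ bound)
a_3 = 3: 48/11  (≤ bound)
a_4 = 1: 61/14  (> 12, stop)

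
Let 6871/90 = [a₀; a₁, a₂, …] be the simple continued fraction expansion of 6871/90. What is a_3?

⌊6871/90⌋ = 76, remainder 31
⌊90/31⌋ = 2, remainder 28
⌊31/28⌋ = 1, remainder 3
⌊28/3⌋ = 9, remainder 1

9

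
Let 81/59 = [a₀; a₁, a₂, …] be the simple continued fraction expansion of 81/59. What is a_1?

2

Run the Euclidean algorithm, recording each quotient:
81 ÷ 59 → quotient 1, remainder 22
59 ÷ 22 → quotient 2, remainder 15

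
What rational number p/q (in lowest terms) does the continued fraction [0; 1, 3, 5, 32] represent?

515/676

a_0 = 0: 0/1
a_1 = 1: 1/1
a_2 = 3: 3/4
a_3 = 5: 16/21
a_4 = 32: 515/676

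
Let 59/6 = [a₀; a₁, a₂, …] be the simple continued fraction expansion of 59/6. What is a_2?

59 = 9·6 + 5, so a_0 = 9
6 = 1·5 + 1, so a_1 = 1
5 = 5·1 + 0, so a_2 = 5

5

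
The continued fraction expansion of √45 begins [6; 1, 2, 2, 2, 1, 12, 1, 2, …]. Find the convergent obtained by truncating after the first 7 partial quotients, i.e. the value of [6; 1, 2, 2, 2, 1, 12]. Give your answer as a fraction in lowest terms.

Starting at the tail and folding back:
Start with 12.
1 + 1/(12/1) = 1 + 1/12 = 13/12
2 + 1/(13/12) = 2 + 12/13 = 38/13
2 + 1/(38/13) = 2 + 13/38 = 89/38
2 + 1/(89/38) = 2 + 38/89 = 216/89
1 + 1/(216/89) = 1 + 89/216 = 305/216
6 + 1/(305/216) = 6 + 216/305 = 2046/305

2046/305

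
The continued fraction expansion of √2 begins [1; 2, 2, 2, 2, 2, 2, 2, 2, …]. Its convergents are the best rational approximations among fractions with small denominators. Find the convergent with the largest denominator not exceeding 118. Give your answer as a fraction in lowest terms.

List convergents until the denominator exceeds the bound:
a_0 = 1: 1/1  (≤ bound)
a_1 = 2: 3/2  (≤ bound)
a_2 = 2: 7/5  (≤ bound)
a_3 = 2: 17/12  (≤ bound)
a_4 = 2: 41/29  (≤ bound)
a_5 = 2: 99/70  (≤ bound)
a_6 = 2: 239/169  (> 118, stop)

99/70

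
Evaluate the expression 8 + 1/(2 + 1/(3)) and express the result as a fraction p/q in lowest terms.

59/7

Build up convergents one term at a time:
a_0 = 8: 8/1
a_1 = 2: 17/2
a_2 = 3: 59/7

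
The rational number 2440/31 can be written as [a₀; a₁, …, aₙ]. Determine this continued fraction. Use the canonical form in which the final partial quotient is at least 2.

2440 ÷ 31 → quotient 78, remainder 22
31 ÷ 22 → quotient 1, remainder 9
22 ÷ 9 → quotient 2, remainder 4
9 ÷ 4 → quotient 2, remainder 1
4 ÷ 1 → quotient 4, remainder 0

[78; 1, 2, 2, 4]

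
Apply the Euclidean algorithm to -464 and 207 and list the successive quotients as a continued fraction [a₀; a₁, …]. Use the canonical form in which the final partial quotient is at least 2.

Apply division with remainder until the remainder is 0:
⌊-464/207⌋ = -3, remainder 157
⌊207/157⌋ = 1, remainder 50
⌊157/50⌋ = 3, remainder 7
⌊50/7⌋ = 7, remainder 1
⌊7/1⌋ = 7, remainder 0

[-3; 1, 3, 7, 7]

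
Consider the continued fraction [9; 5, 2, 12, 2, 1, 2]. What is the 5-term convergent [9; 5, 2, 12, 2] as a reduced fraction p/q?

Start with 2.
12 + 1/(2/1) = 12 + 1/2 = 25/2
2 + 1/(25/2) = 2 + 2/25 = 52/25
5 + 1/(52/25) = 5 + 25/52 = 285/52
9 + 1/(285/52) = 9 + 52/285 = 2617/285

2617/285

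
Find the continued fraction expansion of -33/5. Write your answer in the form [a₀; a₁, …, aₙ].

⌊-33/5⌋ = -7, remainder 2
⌊5/2⌋ = 2, remainder 1
⌊2/1⌋ = 2, remainder 0

[-7; 2, 2]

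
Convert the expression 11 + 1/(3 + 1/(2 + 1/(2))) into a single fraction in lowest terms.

Use the convergent recurrence hₖ = aₖ·hₖ₋₁ + hₖ₋₂ (and likewise for the denominators kₖ):
a_0 = 11: 11/1
a_1 = 3: 34/3
a_2 = 2: 79/7
a_3 = 2: 192/17

192/17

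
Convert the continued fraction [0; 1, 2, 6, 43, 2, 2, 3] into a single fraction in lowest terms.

Use the convergent recurrence hₖ = aₖ·hₖ₋₁ + hₖ₋₂ (and likewise for the denominators kₖ):
a_0 = 0: 0/1
a_1 = 1: 1/1
a_2 = 2: 2/3
a_3 = 6: 13/19
a_4 = 43: 561/820
a_5 = 2: 1135/1659
a_6 = 2: 2831/4138
a_7 = 3: 9628/14073

9628/14073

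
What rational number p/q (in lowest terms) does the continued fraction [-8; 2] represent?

-15/2

Build up convergents one term at a time:
a_0 = -8: -8/1
a_1 = 2: -15/2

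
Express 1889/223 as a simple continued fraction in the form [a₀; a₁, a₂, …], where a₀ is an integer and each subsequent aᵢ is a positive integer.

[8; 2, 8, 13]

⌊1889/223⌋ = 8, remainder 105
⌊223/105⌋ = 2, remainder 13
⌊105/13⌋ = 8, remainder 1
⌊13/1⌋ = 13, remainder 0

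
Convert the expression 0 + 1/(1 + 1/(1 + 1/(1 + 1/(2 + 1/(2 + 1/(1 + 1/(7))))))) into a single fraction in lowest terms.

131/208

Collapse the nested fraction from the inside out:
Start with 7.
1 + 1/(7/1) = 1 + 1/7 = 8/7
2 + 1/(8/7) = 2 + 7/8 = 23/8
2 + 1/(23/8) = 2 + 8/23 = 54/23
1 + 1/(54/23) = 1 + 23/54 = 77/54
1 + 1/(77/54) = 1 + 54/77 = 131/77
1 + 1/(131/77) = 1 + 77/131 = 208/131
0 + 1/(208/131) = 0 + 131/208 = 131/208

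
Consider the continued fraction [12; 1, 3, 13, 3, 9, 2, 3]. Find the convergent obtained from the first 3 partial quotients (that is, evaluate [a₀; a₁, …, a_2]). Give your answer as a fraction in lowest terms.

a_0 = 12: 12/1
a_1 = 1: 13/1
a_2 = 3: 51/4

51/4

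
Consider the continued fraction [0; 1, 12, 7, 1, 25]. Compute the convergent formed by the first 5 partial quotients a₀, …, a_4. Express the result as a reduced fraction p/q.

Collapse the nested fraction from the inside out:
Start with 1.
7 + 1/(1/1) = 7 + 1/1 = 8/1
12 + 1/(8/1) = 12 + 1/8 = 97/8
1 + 1/(97/8) = 1 + 8/97 = 105/97
0 + 1/(105/97) = 0 + 97/105 = 97/105

97/105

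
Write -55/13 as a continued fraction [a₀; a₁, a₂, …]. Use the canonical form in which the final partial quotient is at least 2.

Run the Euclidean algorithm, recording each quotient:
-55 ÷ 13 → quotient -5, remainder 10
13 ÷ 10 → quotient 1, remainder 3
10 ÷ 3 → quotient 3, remainder 1
3 ÷ 1 → quotient 3, remainder 0

[-5; 1, 3, 3]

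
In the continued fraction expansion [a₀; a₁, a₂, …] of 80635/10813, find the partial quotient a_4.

80635 = 7·10813 + 4944, so a_0 = 7
10813 = 2·4944 + 925, so a_1 = 2
4944 = 5·925 + 319, so a_2 = 5
925 = 2·319 + 287, so a_3 = 2
319 = 1·287 + 32, so a_4 = 1

1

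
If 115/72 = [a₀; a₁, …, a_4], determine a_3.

2

Apply division with remainder until the remainder is 0:
⌊115/72⌋ = 1, remainder 43
⌊72/43⌋ = 1, remainder 29
⌊43/29⌋ = 1, remainder 14
⌊29/14⌋ = 2, remainder 1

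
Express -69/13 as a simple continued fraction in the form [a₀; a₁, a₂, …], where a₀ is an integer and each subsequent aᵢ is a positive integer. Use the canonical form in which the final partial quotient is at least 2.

-69 ÷ 13 → quotient -6, remainder 9
13 ÷ 9 → quotient 1, remainder 4
9 ÷ 4 → quotient 2, remainder 1
4 ÷ 1 → quotient 4, remainder 0

[-6; 1, 2, 4]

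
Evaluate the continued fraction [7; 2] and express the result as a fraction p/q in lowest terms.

15/2

Start with 2.
7 + 1/(2/1) = 7 + 1/2 = 15/2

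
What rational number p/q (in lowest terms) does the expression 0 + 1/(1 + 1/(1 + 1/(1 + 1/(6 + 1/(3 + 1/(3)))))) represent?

136/209

Build up convergents one term at a time:
a_0 = 0: 0/1
a_1 = 1: 1/1
a_2 = 1: 1/2
a_3 = 1: 2/3
a_4 = 6: 13/20
a_5 = 3: 41/63
a_6 = 3: 136/209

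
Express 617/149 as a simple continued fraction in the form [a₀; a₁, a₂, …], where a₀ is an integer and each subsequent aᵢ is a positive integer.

617 = 4·149 + 21, so a_0 = 4
149 = 7·21 + 2, so a_1 = 7
21 = 10·2 + 1, so a_2 = 10
2 = 2·1 + 0, so a_3 = 2

[4; 7, 10, 2]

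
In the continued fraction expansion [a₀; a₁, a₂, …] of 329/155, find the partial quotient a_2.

329 = 2·155 + 19, so a_0 = 2
155 = 8·19 + 3, so a_1 = 8
19 = 6·3 + 1, so a_2 = 6

6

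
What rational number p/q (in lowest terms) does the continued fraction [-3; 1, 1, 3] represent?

Start with 3.
1 + 1/(3/1) = 1 + 1/3 = 4/3
1 + 1/(4/3) = 1 + 3/4 = 7/4
-3 + 1/(7/4) = -3 + 4/7 = -17/7

-17/7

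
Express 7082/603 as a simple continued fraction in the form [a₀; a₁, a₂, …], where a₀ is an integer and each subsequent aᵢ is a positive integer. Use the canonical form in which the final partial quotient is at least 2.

[11; 1, 2, 1, 10, 1, 5, 2]

Repeatedly divide and take the remainder:
7082 ÷ 603 → quotient 11, remainder 449
603 ÷ 449 → quotient 1, remainder 154
449 ÷ 154 → quotient 2, remainder 141
154 ÷ 141 → quotient 1, remainder 13
141 ÷ 13 → quotient 10, remainder 11
13 ÷ 11 → quotient 1, remainder 2
11 ÷ 2 → quotient 5, remainder 1
2 ÷ 1 → quotient 2, remainder 0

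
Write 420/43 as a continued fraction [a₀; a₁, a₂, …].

[9; 1, 3, 3, 3]

Repeatedly divide and take the remainder:
420 = 9·43 + 33, so a_0 = 9
43 = 1·33 + 10, so a_1 = 1
33 = 3·10 + 3, so a_2 = 3
10 = 3·3 + 1, so a_3 = 3
3 = 3·1 + 0, so a_4 = 3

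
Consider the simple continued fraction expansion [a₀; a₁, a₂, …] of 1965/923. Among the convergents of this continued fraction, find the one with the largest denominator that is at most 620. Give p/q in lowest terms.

a_0 = 2: 2/1  (≤ bound)
a_1 = 7: 15/7  (≤ bound)
a_2 = 1: 17/8  (≤ bound)
a_3 = 3: 66/31  (≤ bound)
a_4 = 9: 611/287  (≤ bound)
a_5 = 1: 677/318  (≤ bound)
a_6 = 2: 1965/923  (> 620, stop)

677/318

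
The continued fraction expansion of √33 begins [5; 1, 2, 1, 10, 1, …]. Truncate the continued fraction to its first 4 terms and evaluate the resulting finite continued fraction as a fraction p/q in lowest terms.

23/4

Use the convergent recurrence hₖ = aₖ·hₖ₋₁ + hₖ₋₂ (and likewise for the denominators kₖ):
a_0 = 5: 5/1
a_1 = 1: 6/1
a_2 = 2: 17/3
a_3 = 1: 23/4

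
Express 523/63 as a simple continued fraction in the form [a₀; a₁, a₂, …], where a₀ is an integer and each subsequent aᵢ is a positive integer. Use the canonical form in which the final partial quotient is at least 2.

[8; 3, 3, 6]

523 = 8·63 + 19, so a_0 = 8
63 = 3·19 + 6, so a_1 = 3
19 = 3·6 + 1, so a_2 = 3
6 = 6·1 + 0, so a_3 = 6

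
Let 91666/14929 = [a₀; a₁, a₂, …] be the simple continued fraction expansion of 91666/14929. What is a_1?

7

91666 ÷ 14929 → quotient 6, remainder 2092
14929 ÷ 2092 → quotient 7, remainder 285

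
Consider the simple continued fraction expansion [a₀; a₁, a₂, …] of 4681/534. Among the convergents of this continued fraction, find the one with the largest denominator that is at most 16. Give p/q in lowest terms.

List convergents until the denominator exceeds the bound:
a_0 = 8: 8/1  (≤ bound)
a_1 = 1: 9/1  (≤ bound)
a_2 = 3: 35/4  (≤ bound)
a_3 = 3: 114/13  (≤ bound)
a_4 = 1: 149/17  (> 16, stop)

114/13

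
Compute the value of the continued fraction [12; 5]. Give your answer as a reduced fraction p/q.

Start with 5.
12 + 1/(5/1) = 12 + 1/5 = 61/5

61/5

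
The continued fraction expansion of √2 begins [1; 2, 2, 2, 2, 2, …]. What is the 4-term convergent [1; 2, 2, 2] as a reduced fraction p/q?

17/12

a_0 = 1: 1/1
a_1 = 2: 3/2
a_2 = 2: 7/5
a_3 = 2: 17/12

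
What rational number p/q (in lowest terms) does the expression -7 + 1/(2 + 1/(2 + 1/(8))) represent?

-277/42

Start with 8.
2 + 1/(8/1) = 2 + 1/8 = 17/8
2 + 1/(17/8) = 2 + 8/17 = 42/17
-7 + 1/(42/17) = -7 + 17/42 = -277/42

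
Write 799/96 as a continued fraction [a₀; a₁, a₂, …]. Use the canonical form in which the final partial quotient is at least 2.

[8; 3, 10, 3]

Run the Euclidean algorithm, recording each quotient:
⌊799/96⌋ = 8, remainder 31
⌊96/31⌋ = 3, remainder 3
⌊31/3⌋ = 10, remainder 1
⌊3/1⌋ = 3, remainder 0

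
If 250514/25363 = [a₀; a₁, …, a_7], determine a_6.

1

250514 ÷ 25363 → quotient 9, remainder 22247
25363 ÷ 22247 → quotient 1, remainder 3116
22247 ÷ 3116 → quotient 7, remainder 435
3116 ÷ 435 → quotient 7, remainder 71
435 ÷ 71 → quotient 6, remainder 9
71 ÷ 9 → quotient 7, remainder 8
9 ÷ 8 → quotient 1, remainder 1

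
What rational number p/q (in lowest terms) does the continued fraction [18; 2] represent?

Start with 2.
18 + 1/(2/1) = 18 + 1/2 = 37/2

37/2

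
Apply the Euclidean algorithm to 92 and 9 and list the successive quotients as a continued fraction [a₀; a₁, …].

Apply division with remainder until the remainder is 0:
92 = 10·9 + 2, so a_0 = 10
9 = 4·2 + 1, so a_1 = 4
2 = 2·1 + 0, so a_2 = 2

[10; 4, 2]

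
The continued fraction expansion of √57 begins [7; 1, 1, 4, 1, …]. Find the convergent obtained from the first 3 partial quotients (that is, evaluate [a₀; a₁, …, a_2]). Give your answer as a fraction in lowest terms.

15/2

Start with 1.
1 + 1/(1/1) = 1 + 1/1 = 2/1
7 + 1/(2/1) = 7 + 1/2 = 15/2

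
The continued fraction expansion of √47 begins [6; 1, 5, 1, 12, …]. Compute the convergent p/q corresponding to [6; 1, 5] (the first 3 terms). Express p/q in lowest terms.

41/6

a_0 = 6: 6/1
a_1 = 1: 7/1
a_2 = 5: 41/6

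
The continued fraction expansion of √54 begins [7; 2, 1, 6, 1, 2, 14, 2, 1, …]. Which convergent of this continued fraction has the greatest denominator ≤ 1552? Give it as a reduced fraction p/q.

6959/947

a_0 = 7: 7/1  (≤ bound)
a_1 = 2: 15/2  (≤ bound)
a_2 = 1: 22/3  (≤ bound)
a_3 = 6: 147/20  (≤ bound)
a_4 = 1: 169/23  (≤ bound)
a_5 = 2: 485/66  (≤ bound)
a_6 = 14: 6959/947  (≤ bound)
a_7 = 2: 14403/1960  (> 1552, stop)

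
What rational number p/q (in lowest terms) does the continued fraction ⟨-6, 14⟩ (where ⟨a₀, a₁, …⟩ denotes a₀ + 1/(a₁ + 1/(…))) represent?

-83/14

Start with 14.
-6 + 1/(14/1) = -6 + 1/14 = -83/14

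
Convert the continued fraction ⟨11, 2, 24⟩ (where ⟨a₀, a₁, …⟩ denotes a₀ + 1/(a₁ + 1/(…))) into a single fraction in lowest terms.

563/49

Start with 24.
2 + 1/(24/1) = 2 + 1/24 = 49/24
11 + 1/(49/24) = 11 + 24/49 = 563/49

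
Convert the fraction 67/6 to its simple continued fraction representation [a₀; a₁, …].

67 = 11·6 + 1, so a_0 = 11
6 = 6·1 + 0, so a_1 = 6

[11; 6]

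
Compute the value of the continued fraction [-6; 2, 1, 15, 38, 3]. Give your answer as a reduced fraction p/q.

Start with 3.
38 + 1/(3/1) = 38 + 1/3 = 115/3
15 + 1/(115/3) = 15 + 3/115 = 1728/115
1 + 1/(1728/115) = 1 + 115/1728 = 1843/1728
2 + 1/(1843/1728) = 2 + 1728/1843 = 5414/1843
-6 + 1/(5414/1843) = -6 + 1843/5414 = -30641/5414

-30641/5414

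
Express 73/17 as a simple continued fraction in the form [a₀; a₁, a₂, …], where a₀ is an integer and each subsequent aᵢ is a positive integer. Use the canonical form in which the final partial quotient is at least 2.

[4; 3, 2, 2]

⌊73/17⌋ = 4, remainder 5
⌊17/5⌋ = 3, remainder 2
⌊5/2⌋ = 2, remainder 1
⌊2/1⌋ = 2, remainder 0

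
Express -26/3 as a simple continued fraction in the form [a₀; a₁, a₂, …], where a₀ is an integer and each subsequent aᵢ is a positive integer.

Run the Euclidean algorithm, recording each quotient:
⌊-26/3⌋ = -9, remainder 1
⌊3/1⌋ = 3, remainder 0

[-9; 3]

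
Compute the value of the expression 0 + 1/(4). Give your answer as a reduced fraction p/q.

1/4

a_0 = 0: 0/1
a_1 = 4: 1/4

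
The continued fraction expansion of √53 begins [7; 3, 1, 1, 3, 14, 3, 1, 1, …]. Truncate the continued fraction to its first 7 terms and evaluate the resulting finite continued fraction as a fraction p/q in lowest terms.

a_0 = 7: 7/1
a_1 = 3: 22/3
a_2 = 1: 29/4
a_3 = 1: 51/7
a_4 = 3: 182/25
a_5 = 14: 2599/357
a_6 = 3: 7979/1096

7979/1096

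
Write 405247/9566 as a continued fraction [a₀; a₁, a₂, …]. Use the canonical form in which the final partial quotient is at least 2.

[42; 2, 1, 3, 22, 39]

405247 = 42·9566 + 3475, so a_0 = 42
9566 = 2·3475 + 2616, so a_1 = 2
3475 = 1·2616 + 859, so a_2 = 1
2616 = 3·859 + 39, so a_3 = 3
859 = 22·39 + 1, so a_4 = 22
39 = 39·1 + 0, so a_5 = 39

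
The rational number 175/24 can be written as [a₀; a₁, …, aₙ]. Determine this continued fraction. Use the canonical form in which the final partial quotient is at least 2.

[7; 3, 2, 3]

Run the Euclidean algorithm, recording each quotient:
175 = 7·24 + 7, so a_0 = 7
24 = 3·7 + 3, so a_1 = 3
7 = 2·3 + 1, so a_2 = 2
3 = 3·1 + 0, so a_3 = 3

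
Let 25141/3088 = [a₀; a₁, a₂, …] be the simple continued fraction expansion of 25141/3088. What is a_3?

14

25141 ÷ 3088 → quotient 8, remainder 437
3088 ÷ 437 → quotient 7, remainder 29
437 ÷ 29 → quotient 15, remainder 2
29 ÷ 2 → quotient 14, remainder 1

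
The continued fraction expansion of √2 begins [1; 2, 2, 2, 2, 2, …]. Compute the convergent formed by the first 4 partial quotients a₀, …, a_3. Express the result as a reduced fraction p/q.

17/12

a_0 = 1: 1/1
a_1 = 2: 3/2
a_2 = 2: 7/5
a_3 = 2: 17/12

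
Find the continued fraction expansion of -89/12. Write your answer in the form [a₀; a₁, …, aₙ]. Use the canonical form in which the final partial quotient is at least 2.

-89 = -8·12 + 7, so a_0 = -8
12 = 1·7 + 5, so a_1 = 1
7 = 1·5 + 2, so a_2 = 1
5 = 2·2 + 1, so a_3 = 2
2 = 2·1 + 0, so a_4 = 2

[-8; 1, 1, 2, 2]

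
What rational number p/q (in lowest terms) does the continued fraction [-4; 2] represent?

-7/2

a_0 = -4: -4/1
a_1 = 2: -7/2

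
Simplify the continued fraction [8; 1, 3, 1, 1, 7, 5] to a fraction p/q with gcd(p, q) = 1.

3064/349

Build up convergents one term at a time:
a_0 = 8: 8/1
a_1 = 1: 9/1
a_2 = 3: 35/4
a_3 = 1: 44/5
a_4 = 1: 79/9
a_5 = 7: 597/68
a_6 = 5: 3064/349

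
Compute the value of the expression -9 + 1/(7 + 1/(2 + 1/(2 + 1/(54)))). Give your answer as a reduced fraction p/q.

-17845/2013

a_0 = -9: -9/1
a_1 = 7: -62/7
a_2 = 2: -133/15
a_3 = 2: -328/37
a_4 = 54: -17845/2013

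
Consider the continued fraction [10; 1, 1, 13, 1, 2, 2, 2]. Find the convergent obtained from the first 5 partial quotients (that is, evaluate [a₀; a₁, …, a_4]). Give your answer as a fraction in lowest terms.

305/29

Start with 1.
13 + 1/(1/1) = 13 + 1/1 = 14/1
1 + 1/(14/1) = 1 + 1/14 = 15/14
1 + 1/(15/14) = 1 + 14/15 = 29/15
10 + 1/(29/15) = 10 + 15/29 = 305/29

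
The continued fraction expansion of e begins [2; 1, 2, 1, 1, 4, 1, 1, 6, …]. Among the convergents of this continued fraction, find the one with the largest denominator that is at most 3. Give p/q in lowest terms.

8/3

List convergents until the denominator exceeds the bound:
a_0 = 2: 2/1  (≤ bound)
a_1 = 1: 3/1  (≤ bound)
a_2 = 2: 8/3  (≤ bound)
a_3 = 1: 11/4  (> 3, stop)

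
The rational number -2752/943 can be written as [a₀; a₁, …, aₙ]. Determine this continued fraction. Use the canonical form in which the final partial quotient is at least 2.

[-3; 12, 4, 19]

⌊-2752/943⌋ = -3, remainder 77
⌊943/77⌋ = 12, remainder 19
⌊77/19⌋ = 4, remainder 1
⌊19/1⌋ = 19, remainder 0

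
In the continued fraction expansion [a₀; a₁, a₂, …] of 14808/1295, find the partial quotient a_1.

14808 ÷ 1295 → quotient 11, remainder 563
1295 ÷ 563 → quotient 2, remainder 169

2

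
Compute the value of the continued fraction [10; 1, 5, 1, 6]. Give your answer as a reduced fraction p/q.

521/48

Build up convergents one term at a time:
a_0 = 10: 10/1
a_1 = 1: 11/1
a_2 = 5: 65/6
a_3 = 1: 76/7
a_4 = 6: 521/48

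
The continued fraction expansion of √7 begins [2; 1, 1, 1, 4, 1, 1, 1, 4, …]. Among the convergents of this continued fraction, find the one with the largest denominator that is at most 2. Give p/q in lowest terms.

5/2

a_0 = 2: 2/1  (≤ bound)
a_1 = 1: 3/1  (≤ bound)
a_2 = 1: 5/2  (≤ bound)
a_3 = 1: 8/3  (> 2, stop)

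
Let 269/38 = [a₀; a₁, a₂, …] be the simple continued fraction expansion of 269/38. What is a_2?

1

269 = 7·38 + 3, so a_0 = 7
38 = 12·3 + 2, so a_1 = 12
3 = 1·2 + 1, so a_2 = 1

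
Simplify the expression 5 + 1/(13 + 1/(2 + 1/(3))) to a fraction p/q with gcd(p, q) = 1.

477/94

Build up convergents one term at a time:
a_0 = 5: 5/1
a_1 = 13: 66/13
a_2 = 2: 137/27
a_3 = 3: 477/94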